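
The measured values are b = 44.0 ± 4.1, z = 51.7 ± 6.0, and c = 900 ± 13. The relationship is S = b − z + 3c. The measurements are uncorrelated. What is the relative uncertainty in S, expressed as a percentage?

Sums and differences: (δS)² = Σ (cᵢ δxᵢ)².
  (δb)² = 16.8;  (δz)² = 36.0;  (3·δc)² = 1520
δS = √(1570) = 39.7
S = 2690, so δS/S = 39.7/2690 = 0.0147.

1.47%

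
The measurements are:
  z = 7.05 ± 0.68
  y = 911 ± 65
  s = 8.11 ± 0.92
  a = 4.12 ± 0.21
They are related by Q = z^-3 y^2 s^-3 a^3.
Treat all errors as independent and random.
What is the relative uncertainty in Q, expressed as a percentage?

Each factor contributes (exponent × relative error)² to (δQ/Q)²:
  (-3·δz/z)² = (-3×0.0965)² = 0.0837;  (2·δy/y)² = (2×0.0714)² = 0.0204;  (-3·δs/s)² = (-3×0.113)² = 0.116;  (3·δa/a)² = (3×0.0510)² = 0.0234
δQ/Q = √(0.243) = 0.493

49.3%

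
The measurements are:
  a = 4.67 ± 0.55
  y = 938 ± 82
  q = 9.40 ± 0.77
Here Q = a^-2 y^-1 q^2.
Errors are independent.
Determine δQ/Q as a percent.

For a monomial Q ∝ a^-2, y^-1, q^2, fractional errors add in quadrature:
  (-2·δa/a)² = (-2×0.118)² = 0.0555;  (-1·δy/y)² = (-1×0.0874)² = 0.00764;  (2·δq/q)² = (2×0.0819)² = 0.0268
δQ/Q = √(0.0900) = 0.300

30.0%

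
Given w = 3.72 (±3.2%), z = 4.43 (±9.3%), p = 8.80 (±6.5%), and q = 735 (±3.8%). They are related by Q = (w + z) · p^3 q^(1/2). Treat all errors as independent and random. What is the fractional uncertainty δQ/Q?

Let u = w + z = 8.15. δu = √(δw² + δz²) = √(0.0142 + 0.170) = 0.429, so δu/u = 0.0526.
Q is then a monomial in u, p, q:
δQ/Q = √((δu/u)² + (3·δp/p)² + (½·δq/q)²) = √(0.00277 + 0.0380 + 0.000361) = 0.203

0.203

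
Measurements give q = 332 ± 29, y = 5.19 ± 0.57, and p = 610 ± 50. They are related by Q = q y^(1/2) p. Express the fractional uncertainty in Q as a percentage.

13.2%

Products/powers → add relative errors in quadrature, weighted by exponent:
  (1·δq/q)² = (1×0.0873)² = 0.00763;  (½·δy/y)² = (0.5×0.110)² = 0.00302;  (1·δp/p)² = (1×0.0820)² = 0.00672
δQ/Q = √(0.0174) = 0.132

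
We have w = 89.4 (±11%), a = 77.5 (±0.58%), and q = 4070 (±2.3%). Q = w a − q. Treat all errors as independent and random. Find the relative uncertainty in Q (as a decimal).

0.269

Let p = w·a = 6930. δp/p = √((1·δw/w)² + (1·δa/a)²) = √(0.0121 + 3.36e-05) = 0.110, so δp = 763.
Q = p − q: δQ = √(δp² + δq²) = √(5.82e+05 + 8760) = 769
Q = 2860, so δQ/Q = 769/2860 = 0.269.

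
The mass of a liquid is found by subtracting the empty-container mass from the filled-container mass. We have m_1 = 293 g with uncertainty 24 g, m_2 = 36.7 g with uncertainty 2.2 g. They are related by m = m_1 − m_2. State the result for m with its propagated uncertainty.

256 ± 24.1 g

Sums and differences: (δm)² = Σ (cᵢ δxᵢ)².
  (δm_1)² = 576;  (δm_2)² = 4.84
δm = √(581) = 24.1 g
m = 256 g.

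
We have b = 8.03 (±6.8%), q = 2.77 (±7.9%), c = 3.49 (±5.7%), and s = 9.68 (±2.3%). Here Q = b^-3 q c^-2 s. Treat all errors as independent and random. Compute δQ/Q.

Since Q is a product/quotient, work with relative uncertainties:
  (-3·δb/b)² = (-3×0.0680)² = 0.0416;  (1·δq/q)² = (1×0.0790)² = 0.00624;  (-2·δc/c)² = (-2×0.0570)² = 0.0130;  (1·δs/s)² = (1×0.0230)² = 0.000529
δQ/Q = √(0.0614) = 0.248

0.248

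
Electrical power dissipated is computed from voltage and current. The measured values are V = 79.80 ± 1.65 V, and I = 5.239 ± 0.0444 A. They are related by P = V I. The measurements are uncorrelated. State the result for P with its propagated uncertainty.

418.1 ± 9.34 W

P is a product of powers, so relative uncertainties combine in quadrature:
  (1·δV/V)² = (1×0.0207)² = 0.000428;  (1·δI/I)² = (1×0.00847)² = 7.18e-05
δP/P = √(0.000499) = 0.0223
P = 418.1 W, so δP = 0.0223 × 418.1 = 9.34 W.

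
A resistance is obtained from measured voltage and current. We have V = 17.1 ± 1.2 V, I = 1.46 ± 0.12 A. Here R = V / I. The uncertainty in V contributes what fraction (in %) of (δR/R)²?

(δR/R)² = (1·δV/V)² + (-1·δI/I)²
  V term: (1×0.0702)² = 0.00492
  I term: (-1×0.0822)² = 0.00676
Total = 0.0117. Share from V = 0.00492/0.0117 = 0.422.

42.2%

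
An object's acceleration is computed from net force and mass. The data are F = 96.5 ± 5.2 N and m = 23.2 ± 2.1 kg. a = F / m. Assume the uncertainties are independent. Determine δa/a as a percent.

Products/powers → add relative errors in quadrature, weighted by exponent:
  (1·δF/F)² = (1×0.0539)² = 0.00290;  (-1·δm/m)² = (-1×0.0905)² = 0.00819
δa/a = √(0.0111) = 0.105

10.5%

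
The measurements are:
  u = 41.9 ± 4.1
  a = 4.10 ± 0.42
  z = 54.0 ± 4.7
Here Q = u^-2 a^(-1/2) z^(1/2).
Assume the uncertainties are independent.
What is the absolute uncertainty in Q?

0.000428

Products/powers → add relative errors in quadrature, weighted by exponent:
  (-2·δu/u)² = (-2×0.0979)² = 0.0383;  (−½·δa/a)² = (-0.5×0.102)² = 0.00262;  (½·δz/z)² = (0.5×0.0870)² = 0.00189
δQ/Q = √(0.0428) = 0.207
Q = 0.00207, so δQ = 0.207 × 0.00207 = 0.000428.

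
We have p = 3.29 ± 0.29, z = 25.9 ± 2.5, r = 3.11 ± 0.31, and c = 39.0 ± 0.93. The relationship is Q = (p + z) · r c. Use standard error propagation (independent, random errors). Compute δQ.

Let u = p + z = 29.2. δu = √(δp² + δz²) = √(0.0841 + 6.25) = 2.52, so δu/u = 0.0862.
Q is then a monomial in u, r, c:
δQ/Q = √((δu/u)² + (1·δr/r)² + (1·δc/c)²) = √(0.00743 + 0.00994 + 0.000569) = 0.134
Q = 3540, so δQ = 0.134 × 3540 = 474.

474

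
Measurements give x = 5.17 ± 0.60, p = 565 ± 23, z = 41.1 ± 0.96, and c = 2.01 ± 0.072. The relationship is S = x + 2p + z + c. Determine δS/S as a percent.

3.91%

S is a linear combination, so absolute uncertainties add in quadrature:
  (δx)² = 0.360;  (2·δp)² = 2120;  (δz)² = 0.922;  (δc)² = 0.00518
δS = √(2120) = 46.0
S = 1180, so δS/S = 46.0/1180 = 0.0391.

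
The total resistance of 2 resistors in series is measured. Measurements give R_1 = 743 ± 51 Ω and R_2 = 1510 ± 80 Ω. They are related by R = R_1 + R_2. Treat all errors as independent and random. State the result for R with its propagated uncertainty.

2250 ± 94.9 Ω

Absolute uncertainties add in quadrature for a linear combination:
  (δR_1)² = 2600;  (δR_2)² = 6400
δR = √(9000) = 94.9 Ω
R = 2250 Ω.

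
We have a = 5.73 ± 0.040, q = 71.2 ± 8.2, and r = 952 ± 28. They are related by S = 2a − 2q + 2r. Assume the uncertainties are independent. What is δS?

58.4

S is a linear combination, so absolute uncertainties add in quadrature:
  (2·δa)² = 0.00640;  (2·δq)² = 269;  (2·δr)² = 3140
δS = √(3400) = 58.4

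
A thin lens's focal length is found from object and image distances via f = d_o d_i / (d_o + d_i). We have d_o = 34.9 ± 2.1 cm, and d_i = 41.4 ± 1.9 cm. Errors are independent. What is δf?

0.735 cm

∂f/∂d_o = (d_i/(d_o+d_i))² = 0.294;  ∂f/∂d_i = (d_o/(d_o+d_i))² = 0.209
δf = √((∂f/∂d_o · δd_o)² + (∂f/∂d_i · δd_i)²) = √(0.382 + 0.158) = 0.735 cm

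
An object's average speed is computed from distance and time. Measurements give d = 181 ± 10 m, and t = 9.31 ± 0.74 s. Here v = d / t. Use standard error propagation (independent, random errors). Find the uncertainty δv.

1.88 m/s

v is a product of powers, so relative uncertainties combine in quadrature:
  (1·δd/d)² = (1×0.0552)² = 0.00305;  (-1·δt/t)² = (-1×0.0795)² = 0.00632
δv/v = √(0.00937) = 0.0968
v = 19.4 m/s, so δv = 0.0968 × 19.4 = 1.88 m/s.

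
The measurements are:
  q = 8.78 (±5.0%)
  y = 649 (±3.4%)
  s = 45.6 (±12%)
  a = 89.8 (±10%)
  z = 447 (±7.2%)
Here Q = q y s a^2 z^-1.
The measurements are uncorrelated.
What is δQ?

Products/powers → add relative errors in quadrature, weighted by exponent:
  (1·δq/q)² = (1×0.0500)² = 0.00250;  (1·δy/y)² = (1×0.0340)² = 0.00116;  (1·δs/s)² = (1×0.120)² = 0.0144;  (2·δa/a)² = (2×0.100)² = 0.0400;  (-1·δz/z)² = (-1×0.0720)² = 0.00518
δQ/Q = √(0.0632) = 0.251
Q = 4.69e+06, so δQ = 0.251 × 4.69e+06 = 1.18e+06.

1.18e+06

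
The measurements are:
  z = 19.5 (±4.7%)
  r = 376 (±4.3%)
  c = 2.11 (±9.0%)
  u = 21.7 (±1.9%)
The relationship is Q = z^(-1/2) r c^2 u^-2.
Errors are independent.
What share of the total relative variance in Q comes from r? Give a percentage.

5.10%

(δQ/Q)² = (−½·δz/z)² + (1·δr/r)² + (2·δc/c)² + (-2·δu/u)²
  z term: (-0.5×0.0470)² = 0.000552
  r term: (1×0.0430)² = 0.00185
  c term: (2×0.0900)² = 0.0324
  u term: (-2×0.0190)² = 0.00144
Total = 0.0362. Share from r = 0.00185/0.0362 = 0.0510.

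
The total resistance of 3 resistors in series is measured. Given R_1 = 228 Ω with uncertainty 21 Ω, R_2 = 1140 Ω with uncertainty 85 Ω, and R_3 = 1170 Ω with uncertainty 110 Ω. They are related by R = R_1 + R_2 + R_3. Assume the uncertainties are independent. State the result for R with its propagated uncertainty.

2540 ± 141 Ω

Absolute uncertainties add in quadrature for a linear combination:
  (δR_1)² = 441;  (δR_2)² = 7220;  (δR_3)² = 12100
δR = √(19800) = 141 Ω
R = 2540 Ω.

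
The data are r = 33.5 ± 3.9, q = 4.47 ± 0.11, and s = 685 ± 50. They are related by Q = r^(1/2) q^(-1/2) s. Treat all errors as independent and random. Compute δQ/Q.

0.0942

Since Q is a product/quotient, work with relative uncertainties:
  (½·δr/r)² = (0.5×0.116)² = 0.00339;  (−½·δq/q)² = (-0.5×0.0246)² = 0.000151;  (1·δs/s)² = (1×0.0730)² = 0.00533
δQ/Q = √(0.00887) = 0.0942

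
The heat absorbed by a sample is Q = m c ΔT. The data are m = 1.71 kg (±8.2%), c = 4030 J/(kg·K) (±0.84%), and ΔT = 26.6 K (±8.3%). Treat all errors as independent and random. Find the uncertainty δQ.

Since Q is a product/quotient, work with relative uncertainties:
  (1·δm/m)² = (1×0.0820)² = 0.00672;  (1·δc/c)² = (1×0.00840)² = 7.06e-05;  (1·δΔT/ΔT)² = (1×0.0830)² = 0.00689
δQ/Q = √(0.0137) = 0.117
Q = 1.83e+05 J, so δQ = 0.117 × 1.83e+05 = 21400 J.

21400 J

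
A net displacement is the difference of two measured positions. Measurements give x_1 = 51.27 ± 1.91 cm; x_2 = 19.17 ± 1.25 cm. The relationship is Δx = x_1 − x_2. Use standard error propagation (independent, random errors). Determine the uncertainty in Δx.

Absolute uncertainties add in quadrature for a linear combination:
  (δx_1)² = 3.65;  (δx_2)² = 1.56
δΔx = √(5.21) = 2.28 cm

2.28 cm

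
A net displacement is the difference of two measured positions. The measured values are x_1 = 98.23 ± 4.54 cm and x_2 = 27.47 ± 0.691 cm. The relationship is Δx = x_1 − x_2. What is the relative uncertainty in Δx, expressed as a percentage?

6.49%

Each term contributes (cᵢ δxᵢ)² to (δΔx)²:
  (δx_1)² = 20.6;  (δx_2)² = 0.477
δΔx = √(21.1) = 4.59 cm
Δx = 70.76 cm, so δΔx/Δx = 4.59/70.76 = 0.0649.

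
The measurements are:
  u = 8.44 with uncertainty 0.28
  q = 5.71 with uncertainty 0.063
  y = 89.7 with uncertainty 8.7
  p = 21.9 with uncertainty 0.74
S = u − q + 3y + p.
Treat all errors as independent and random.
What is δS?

Each term contributes (cᵢ δxᵢ)² to (δS)²:
  (δu)² = 0.0784;  (δq)² = 0.00397;  (3·δy)² = 681;  (δp)² = 0.548
δS = √(682) = 26.1

26.1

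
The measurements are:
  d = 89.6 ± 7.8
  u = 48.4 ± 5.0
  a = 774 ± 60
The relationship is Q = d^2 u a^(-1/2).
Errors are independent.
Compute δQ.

2880

Products/powers → add relative errors in quadrature, weighted by exponent:
  (2·δd/d)² = (2×0.0871)² = 0.0303;  (1·δu/u)² = (1×0.103)² = 0.0107;  (−½·δa/a)² = (-0.5×0.0775)² = 0.00150
δQ/Q = √(0.0425) = 0.206
Q = 14000, so δQ = 0.206 × 14000 = 2880.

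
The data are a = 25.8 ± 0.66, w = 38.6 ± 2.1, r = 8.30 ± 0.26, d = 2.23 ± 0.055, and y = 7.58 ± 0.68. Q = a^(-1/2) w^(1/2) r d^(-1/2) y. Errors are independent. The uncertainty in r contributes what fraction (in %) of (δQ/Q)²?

9.73%

(δQ/Q)² = (−½·δa/a)² + (½·δw/w)² + (1·δr/r)² + (−½·δd/d)² + (1·δy/y)²
  a term: (-0.5×0.0256)² = 0.000164
  w term: (0.5×0.0544)² = 0.000740
  r term: (1×0.0313)² = 0.000981
  d term: (-0.5×0.0247)² = 0.000152
  y term: (1×0.0897)² = 0.00805
Total = 0.0101. Share from r = 0.000981/0.0101 = 0.0973.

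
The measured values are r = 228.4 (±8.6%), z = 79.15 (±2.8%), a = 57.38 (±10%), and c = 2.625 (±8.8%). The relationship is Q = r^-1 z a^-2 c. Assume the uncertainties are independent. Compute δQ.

6.53e-05

Since Q is a product/quotient, work with relative uncertainties:
  (-1·δr/r)² = (-1×0.0860)² = 0.00740;  (1·δz/z)² = (1×0.0280)² = 0.000784;  (-2·δa/a)² = (-2×0.100)² = 0.0400;  (1·δc/c)² = (1×0.0880)² = 0.00774
δQ/Q = √(0.0559) = 0.236
Q = 0.0002763, so δQ = 0.236 × 0.0002763 = 6.53e-05.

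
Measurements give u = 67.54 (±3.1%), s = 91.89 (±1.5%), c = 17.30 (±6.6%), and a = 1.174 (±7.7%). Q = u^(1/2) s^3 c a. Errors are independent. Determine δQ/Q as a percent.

Since Q is a product/quotient, work with relative uncertainties:
  (½·δu/u)² = (0.5×0.0310)² = 0.000240;  (3·δs/s)² = (3×0.0150)² = 0.00202;  (1·δc/c)² = (1×0.0660)² = 0.00436;  (1·δa/a)² = (1×0.0770)² = 0.00593
δQ/Q = √(0.0126) = 0.112

11.2%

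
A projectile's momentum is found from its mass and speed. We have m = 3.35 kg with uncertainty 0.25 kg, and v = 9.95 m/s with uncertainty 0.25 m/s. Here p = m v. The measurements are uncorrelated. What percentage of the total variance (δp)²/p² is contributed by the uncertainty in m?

89.8%

(δp/p)² = (1·δm/m)² + (1·δv/v)²
  m term: (1×0.0746)² = 0.00557
  v term: (1×0.0251)² = 0.000631
Total = 0.00620. Share from m = 0.00557/0.00620 = 0.898.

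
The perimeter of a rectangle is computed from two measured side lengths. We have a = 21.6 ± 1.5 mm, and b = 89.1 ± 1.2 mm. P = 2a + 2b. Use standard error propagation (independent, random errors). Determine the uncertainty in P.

P is a linear combination, so absolute uncertainties add in quadrature:
  (2·δa)² = 9.00;  (2·δb)² = 5.76
δP = √(14.8) = 3.84 mm

3.84 mm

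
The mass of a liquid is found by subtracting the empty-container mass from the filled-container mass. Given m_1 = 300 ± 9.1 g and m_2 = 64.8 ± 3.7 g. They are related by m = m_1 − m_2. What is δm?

9.82 g

Sums and differences: (δm)² = Σ (cᵢ δxᵢ)².
  (δm_1)² = 82.8;  (δm_2)² = 13.7
δm = √(96.5) = 9.82 g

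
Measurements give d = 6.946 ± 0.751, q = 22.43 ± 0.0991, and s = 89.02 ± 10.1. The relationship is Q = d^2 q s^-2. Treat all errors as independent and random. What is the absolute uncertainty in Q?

Products/powers → add relative errors in quadrature, weighted by exponent:
  (2·δd/d)² = (2×0.108)² = 0.0468;  (1·δq/q)² = (1×0.00442)² = 1.95e-05;  (-2·δs/s)² = (-2×0.113)² = 0.0515
δQ/Q = √(0.0983) = 0.313
Q = 0.1366, so δQ = 0.313 × 0.1366 = 0.0428.

0.0428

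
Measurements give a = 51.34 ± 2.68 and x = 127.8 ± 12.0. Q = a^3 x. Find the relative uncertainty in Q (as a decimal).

For a monomial Q ∝ a^3, x, fractional errors add in quadrature:
  (3·δa/a)² = (3×0.0522)² = 0.0245;  (1·δx/x)² = (1×0.0939)² = 0.00882
δQ/Q = √(0.0333) = 0.183

0.183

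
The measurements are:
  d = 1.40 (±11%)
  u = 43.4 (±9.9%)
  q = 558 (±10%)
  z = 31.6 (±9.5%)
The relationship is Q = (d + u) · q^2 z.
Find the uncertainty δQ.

1.06e+08

Let w = d + u = 44.8. δw = √(δd² + δu²) = √(0.0237 + 18.5) = 4.30, so δw/w = 0.0960.
Q is then a monomial in w, q, z:
δQ/Q = √((δw/w)² + (2·δq/q)² + (1·δz/z)²) = √(0.00921 + 0.0400 + 0.00903) = 0.241
Q = 4.41e+08, so δQ = 0.241 × 4.41e+08 = 1.06e+08.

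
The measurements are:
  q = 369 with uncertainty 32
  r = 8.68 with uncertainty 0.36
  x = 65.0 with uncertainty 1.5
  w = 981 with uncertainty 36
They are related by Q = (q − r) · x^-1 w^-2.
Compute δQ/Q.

0.118

Let u = q − r = 360. δu = √(δq² + δr²) = √(1020 + 0.130) = 32.0, so δu/u = 0.0888.
Q is then a monomial in u, x, w:
δQ/Q = √((δu/u)² + (-1·δx/x)² + (-2·δw/w)²) = √(0.00789 + 0.000533 + 0.00539) = 0.118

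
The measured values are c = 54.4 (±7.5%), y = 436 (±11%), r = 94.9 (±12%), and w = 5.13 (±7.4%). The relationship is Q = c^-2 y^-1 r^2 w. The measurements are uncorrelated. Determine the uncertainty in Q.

Relative error in a monomial: (δQ/Q)² = Σ (nᵢ · δxᵢ/xᵢ)².
  (-2·δc/c)² = (-2×0.0750)² = 0.0225;  (-1·δy/y)² = (-1×0.110)² = 0.0121;  (2·δr/r)² = (2×0.120)² = 0.0576;  (1·δw/w)² = (1×0.0740)² = 0.00548
δQ/Q = √(0.0977) = 0.313
Q = 0.0358, so δQ = 0.313 × 0.0358 = 0.0112.

0.0112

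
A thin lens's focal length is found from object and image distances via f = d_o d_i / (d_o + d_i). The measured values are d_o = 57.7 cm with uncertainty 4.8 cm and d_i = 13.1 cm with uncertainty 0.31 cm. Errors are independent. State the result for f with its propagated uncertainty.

∂f/∂d_o = (d_i/(d_o+d_i))² = 0.0342;  ∂f/∂d_i = (d_o/(d_o+d_i))² = 0.664
δf = √((∂f/∂d_o · δd_o)² + (∂f/∂d_i · δd_i)²) = √(0.0270 + 0.0424) = 0.263 cm
f = 10.7 cm.

10.7 ± 0.263 cm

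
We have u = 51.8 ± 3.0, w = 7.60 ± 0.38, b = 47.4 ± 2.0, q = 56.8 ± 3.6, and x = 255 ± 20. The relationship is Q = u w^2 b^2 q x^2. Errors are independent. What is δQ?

5.5e+12

Q is a product of powers, so relative uncertainties combine in quadrature:
  (1·δu/u)² = (1×0.0579)² = 0.00335;  (2·δw/w)² = (2×0.0500)² = 0.0100;  (2·δb/b)² = (2×0.0422)² = 0.00712;  (1·δq/q)² = (1×0.0634)² = 0.00402;  (2·δx/x)² = (2×0.0784)² = 0.0246
δQ/Q = √(0.0491) = 0.222
Q = 2.48e+13, so δQ = 0.222 × 2.48e+13 = 5.5e+12.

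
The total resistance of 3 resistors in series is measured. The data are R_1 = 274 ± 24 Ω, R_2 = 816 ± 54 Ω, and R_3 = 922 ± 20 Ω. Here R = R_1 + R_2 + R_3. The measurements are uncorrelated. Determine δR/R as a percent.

Sums and differences: (δR)² = Σ (cᵢ δxᵢ)².
  (δR_1)² = 576;  (δR_2)² = 2920;  (δR_3)² = 400
δR = √(3890) = 62.4 Ω
R = 2010 Ω, so δR/R = 62.4/2010 = 0.0310.

3.10%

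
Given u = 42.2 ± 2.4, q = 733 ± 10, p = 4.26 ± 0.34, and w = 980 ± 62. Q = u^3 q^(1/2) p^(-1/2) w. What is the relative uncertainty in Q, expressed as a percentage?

Relative error in a monomial: (δQ/Q)² = Σ (nᵢ · δxᵢ/xᵢ)².
  (3·δu/u)² = (3×0.0569)² = 0.0291;  (½·δq/q)² = (0.5×0.0136)² = 4.65e-05;  (−½·δp/p)² = (-0.5×0.0798)² = 0.00159;  (1·δw/w)² = (1×0.0633)² = 0.00400
δQ/Q = √(0.0348) = 0.186

18.6%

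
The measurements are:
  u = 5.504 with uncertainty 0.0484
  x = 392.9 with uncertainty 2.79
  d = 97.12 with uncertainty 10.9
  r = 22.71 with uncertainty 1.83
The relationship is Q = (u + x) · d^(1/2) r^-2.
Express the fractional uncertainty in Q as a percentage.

17.1%

Let w = u + x = 398.4. δw = √(δu² + δx²) = √(0.00234 + 7.78) = 2.79, so δw/w = 0.00700.
Q is then a monomial in w, d, r:
δQ/Q = √((δw/w)² + (½·δd/d)² + (-2·δr/r)²) = √(4.91e-05 + 0.00315 + 0.0260) = 0.171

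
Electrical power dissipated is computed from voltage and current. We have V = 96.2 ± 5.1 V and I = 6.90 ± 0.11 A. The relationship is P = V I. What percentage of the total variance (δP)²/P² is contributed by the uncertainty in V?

(δP/P)² = (1·δV/V)² + (1·δI/I)²
  V term: (1×0.0530)² = 0.00281
  I term: (1×0.0159)² = 0.000254
Total = 0.00306. Share from V = 0.00281/0.00306 = 0.917.

91.7%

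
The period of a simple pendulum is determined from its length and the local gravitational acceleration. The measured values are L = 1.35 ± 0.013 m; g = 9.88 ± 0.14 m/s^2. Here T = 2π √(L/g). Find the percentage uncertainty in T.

0.857%

Since T is a product/quotient, work with relative uncertainties:
  (½·δL/L)² = (0.5×0.00963)² = 2.32e-05;  (−½·δg/g)² = (-0.5×0.0142)² = 5.02e-05
δT/T = √(7.34e-05) = 0.00857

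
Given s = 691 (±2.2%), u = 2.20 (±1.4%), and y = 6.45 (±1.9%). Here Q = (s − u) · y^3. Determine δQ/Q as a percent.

6.11%

Let w = s − u = 689. δw = √(δs² + δu²) = √(231 + 0.000949) = 15.2, so δw/w = 0.0221.
Q is then a monomial in w, y:
δQ/Q = √((δw/w)² + (3·δy/y)²) = √(0.000487 + 0.00325) = 0.0611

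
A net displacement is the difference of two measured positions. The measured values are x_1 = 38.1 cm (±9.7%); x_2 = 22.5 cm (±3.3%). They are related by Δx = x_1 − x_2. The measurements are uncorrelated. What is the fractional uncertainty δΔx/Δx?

Sums and differences: (δΔx)² = Σ (cᵢ δxᵢ)².
  (δx_1)² = 13.7;  (δx_2)² = 0.551
δΔx = √(14.2) = 3.77 cm
Δx = 15.6 cm, so δΔx/Δx = 3.77/15.6 = 0.242.

0.242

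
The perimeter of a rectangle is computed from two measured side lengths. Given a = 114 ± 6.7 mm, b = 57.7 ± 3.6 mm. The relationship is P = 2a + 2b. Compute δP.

15.2 mm

For a sum/difference, combine absolute errors in quadrature:
  (2·δa)² = 180;  (2·δb)² = 51.8
δP = √(231) = 15.2 mm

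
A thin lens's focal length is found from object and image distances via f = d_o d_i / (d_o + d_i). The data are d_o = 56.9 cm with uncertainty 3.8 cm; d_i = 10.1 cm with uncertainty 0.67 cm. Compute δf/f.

0.0572

∂f/∂d_o = (d_i/(d_o+d_i))² = 0.0227;  ∂f/∂d_i = (d_o/(d_o+d_i))² = 0.721
δf = √((∂f/∂d_o · δd_o)² + (∂f/∂d_i · δd_i)²) = √(0.00746 + 0.234) = 0.491 cm
f = 8.58 cm, so δf/f = 0.491/8.58 = 0.0572.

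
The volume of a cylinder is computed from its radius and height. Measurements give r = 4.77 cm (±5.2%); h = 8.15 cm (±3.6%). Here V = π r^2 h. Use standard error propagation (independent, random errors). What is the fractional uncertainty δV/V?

0.110

Products/powers → add relative errors in quadrature, weighted by exponent:
  (2·δr/r)² = (2×0.0520)² = 0.0108;  (1·δh/h)² = (1×0.0360)² = 0.00130
δV/V = √(0.0121) = 0.110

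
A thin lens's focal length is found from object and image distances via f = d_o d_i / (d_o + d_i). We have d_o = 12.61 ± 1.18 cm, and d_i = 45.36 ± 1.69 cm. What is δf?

0.727 cm

∂f/∂d_o = (d_i/(d_o+d_i))² = 0.612;  ∂f/∂d_i = (d_o/(d_o+d_i))² = 0.0473
δf = √((∂f/∂d_o · δd_o)² + (∂f/∂d_i · δd_i)²) = √(0.522 + 0.00639) = 0.727 cm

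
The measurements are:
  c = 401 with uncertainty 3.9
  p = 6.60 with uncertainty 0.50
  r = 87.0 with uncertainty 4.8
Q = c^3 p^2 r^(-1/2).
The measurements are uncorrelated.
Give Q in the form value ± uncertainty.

For a monomial Q ∝ c^3, p^2, r^(-1/2), fractional errors add in quadrature:
  (3·δc/c)² = (3×0.00973)² = 0.000851;  (2·δp/p)² = (2×0.0758)² = 0.0230;  (−½·δr/r)² = (-0.5×0.0552)² = 0.000761
δQ/Q = √(0.0246) = 0.157
Q = 3.01e+08, so δQ = 0.157 × 3.01e+08 = 4.72e+07.

(3.01 ± 0.472) × 10^8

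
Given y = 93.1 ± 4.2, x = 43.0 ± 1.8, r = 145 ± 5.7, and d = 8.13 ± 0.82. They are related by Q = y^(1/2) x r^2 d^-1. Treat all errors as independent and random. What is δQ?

Relative error in a monomial: (δQ/Q)² = Σ (nᵢ · δxᵢ/xᵢ)².
  (½·δy/y)² = (0.5×0.0451)² = 0.000509;  (1·δx/x)² = (1×0.0419)² = 0.00175;  (2·δr/r)² = (2×0.0393)² = 0.00618;  (-1·δd/d)² = (-1×0.101)² = 0.0102
δQ/Q = √(0.0186) = 0.136
Q = 1.07e+06, so δQ = 0.136 × 1.07e+06 = 1.46e+05.

1.46e+05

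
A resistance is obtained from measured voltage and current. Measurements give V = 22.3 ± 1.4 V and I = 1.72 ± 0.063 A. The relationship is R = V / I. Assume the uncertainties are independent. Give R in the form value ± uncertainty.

13.0 ± 0.942 Ω

For a monomial R ∝ V, I^-1, fractional errors add in quadrature:
  (1·δV/V)² = (1×0.0628)² = 0.00394;  (-1·δI/I)² = (-1×0.0366)² = 0.00134
δR/R = √(0.00528) = 0.0727
R = 13.0 Ω, so δR = 0.0727 × 13.0 = 0.942 Ω.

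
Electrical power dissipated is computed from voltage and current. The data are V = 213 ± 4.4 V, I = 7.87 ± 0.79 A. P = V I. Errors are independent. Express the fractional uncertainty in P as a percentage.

Each factor contributes (exponent × relative error)² to (δP/P)²:
  (1·δV/V)² = (1×0.0207)² = 0.000427;  (1·δI/I)² = (1×0.100)² = 0.0101
δP/P = √(0.0105) = 0.102

10.2%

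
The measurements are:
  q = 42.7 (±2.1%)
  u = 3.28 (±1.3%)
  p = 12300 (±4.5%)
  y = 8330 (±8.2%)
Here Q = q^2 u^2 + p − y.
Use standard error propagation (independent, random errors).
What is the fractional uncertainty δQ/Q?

Let w = q^2·u^2 = 19600. δw/w = √((2·δq/q)² + (2·δu/u)²) = √(0.00176 + 0.000676) = 0.0494, so δw = 969.
Q = w + p − y: δQ = √(δw² + δp² + δy²) = √(9.39e+05 + 3.06e+05 + 4.67e+05) = 1310
Q = 23600, so δQ/Q = 1310/23600 = 0.0555.

0.0555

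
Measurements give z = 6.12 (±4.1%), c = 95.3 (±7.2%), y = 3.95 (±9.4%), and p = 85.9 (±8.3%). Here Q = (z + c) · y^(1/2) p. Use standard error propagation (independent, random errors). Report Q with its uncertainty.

Let u = z + c = 101. δu = √(δz² + δc²) = √(0.0630 + 47.1) = 6.87, so δu/u = 0.0677.
Q is then a monomial in u, y, p:
δQ/Q = √((δu/u)² + (½·δy/y)² + (1·δp/p)²) = √(0.00458 + 0.00221 + 0.00689) = 0.117
Q = 17300, so δQ = 0.117 × 17300 = 2030.

17300 ± 2030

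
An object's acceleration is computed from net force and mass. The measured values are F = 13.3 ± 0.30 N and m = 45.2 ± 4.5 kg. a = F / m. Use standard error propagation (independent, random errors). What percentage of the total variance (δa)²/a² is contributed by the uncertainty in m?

95.1%

(δa/a)² = (1·δF/F)² + (-1·δm/m)²
  F term: (1×0.0226)² = 0.000509
  m term: (-1×0.0996)² = 0.00991
Total = 0.0104. Share from m = 0.00991/0.0104 = 0.951.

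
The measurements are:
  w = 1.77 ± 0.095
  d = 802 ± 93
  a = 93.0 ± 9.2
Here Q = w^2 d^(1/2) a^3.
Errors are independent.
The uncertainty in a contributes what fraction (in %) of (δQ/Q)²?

(δQ/Q)² = (2·δw/w)² + (½·δd/d)² + (3·δa/a)²
  w term: (2×0.0537)² = 0.0115
  d term: (0.5×0.116)² = 0.00336
  a term: (3×0.0989)² = 0.0881
Total = 0.103. Share from a = 0.0881/0.103 = 0.855.

85.5%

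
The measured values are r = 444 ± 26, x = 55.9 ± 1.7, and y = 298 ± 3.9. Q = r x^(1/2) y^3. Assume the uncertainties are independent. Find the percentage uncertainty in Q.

For a monomial Q ∝ r, x^(1/2), y^3, fractional errors add in quadrature:
  (1·δr/r)² = (1×0.0586)² = 0.00343;  (½·δx/x)² = (0.5×0.0304)² = 0.000231;  (3·δy/y)² = (3×0.0131)² = 0.00154
δQ/Q = √(0.00520) = 0.0721

7.21%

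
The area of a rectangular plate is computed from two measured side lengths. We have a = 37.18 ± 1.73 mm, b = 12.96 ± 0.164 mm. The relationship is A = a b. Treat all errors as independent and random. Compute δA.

23.2 mm^2

For a monomial A ∝ a, b, fractional errors add in quadrature:
  (1·δa/a)² = (1×0.0465)² = 0.00217;  (1·δb/b)² = (1×0.0127)² = 0.000160
δA/A = √(0.00233) = 0.0482
A = 481.9 mm^2, so δA = 0.0482 × 481.9 = 23.2 mm^2.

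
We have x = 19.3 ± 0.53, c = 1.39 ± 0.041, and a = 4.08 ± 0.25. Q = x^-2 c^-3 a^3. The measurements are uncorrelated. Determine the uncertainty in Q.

0.0143

Each factor contributes (exponent × relative error)² to (δQ/Q)²:
  (-2·δx/x)² = (-2×0.0275)² = 0.00302;  (-3·δc/c)² = (-3×0.0295)² = 0.00783;  (3·δa/a)² = (3×0.0613)² = 0.0338
δQ/Q = √(0.0446) = 0.211
Q = 0.0679, so δQ = 0.211 × 0.0679 = 0.0143.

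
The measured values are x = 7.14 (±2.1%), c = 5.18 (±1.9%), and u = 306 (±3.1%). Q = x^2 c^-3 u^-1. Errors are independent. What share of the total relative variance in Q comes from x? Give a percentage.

(δQ/Q)² = (2·δx/x)² + (-3·δc/c)² + (-1·δu/u)²
  x term: (2×0.0210)² = 0.00176
  c term: (-3×0.0190)² = 0.00325
  u term: (-1×0.0310)² = 0.000961
Total = 0.00597. Share from x = 0.00176/0.00597 = 0.295.

29.5%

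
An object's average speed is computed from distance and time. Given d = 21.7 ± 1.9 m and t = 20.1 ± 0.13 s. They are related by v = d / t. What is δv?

0.0948 m/s

Relative error in a monomial: (δv/v)² = Σ (nᵢ · δxᵢ/xᵢ)².
  (1·δd/d)² = (1×0.0876)² = 0.00767;  (-1·δt/t)² = (-1×0.00647)² = 4.18e-05
δv/v = √(0.00771) = 0.0878
v = 1.08 m/s, so δv = 0.0878 × 1.08 = 0.0948 m/s.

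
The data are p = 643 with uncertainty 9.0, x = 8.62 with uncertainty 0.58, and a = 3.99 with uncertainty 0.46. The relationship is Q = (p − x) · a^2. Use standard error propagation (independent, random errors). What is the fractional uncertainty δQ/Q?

0.231

Let u = p − x = 634. δu = √(δp² + δx²) = √(81.0 + 0.336) = 9.02, so δu/u = 0.0142.
Q is then a monomial in u, a:
δQ/Q = √((δu/u)² + (2·δa/a)²) = √(0.000202 + 0.0532) = 0.231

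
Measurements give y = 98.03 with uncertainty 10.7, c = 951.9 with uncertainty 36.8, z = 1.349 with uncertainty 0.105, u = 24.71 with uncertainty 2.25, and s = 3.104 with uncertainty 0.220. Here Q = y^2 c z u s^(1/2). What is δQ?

Each factor contributes (exponent × relative error)² to (δQ/Q)²:
  (2·δy/y)² = (2×0.109)² = 0.0477;  (1·δc/c)² = (1×0.0387)² = 0.00149;  (1·δz/z)² = (1×0.0778)² = 0.00606;  (1·δu/u)² = (1×0.0911)² = 0.00829;  (½·δs/s)² = (0.5×0.0709)² = 0.00126
δQ/Q = √(0.0648) = 0.254
Q = 5.372e+08, so δQ = 0.254 × 5.372e+08 = 1.37e+08.

1.37e+08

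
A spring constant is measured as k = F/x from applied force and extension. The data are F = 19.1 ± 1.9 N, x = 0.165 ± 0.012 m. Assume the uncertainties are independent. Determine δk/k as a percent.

Each factor contributes (exponent × relative error)² to (δk/k)²:
  (1·δF/F)² = (1×0.0995)² = 0.00990;  (-1·δx/x)² = (-1×0.0727)² = 0.00529
δk/k = √(0.0152) = 0.123

12.3%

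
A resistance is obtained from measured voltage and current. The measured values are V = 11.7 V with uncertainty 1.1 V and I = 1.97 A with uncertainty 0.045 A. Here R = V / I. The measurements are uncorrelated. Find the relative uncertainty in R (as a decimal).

Each factor contributes (exponent × relative error)² to (δR/R)²:
  (1·δV/V)² = (1×0.0940)² = 0.00884;  (-1·δI/I)² = (-1×0.0228)² = 0.000522
δR/R = √(0.00936) = 0.0968

0.0968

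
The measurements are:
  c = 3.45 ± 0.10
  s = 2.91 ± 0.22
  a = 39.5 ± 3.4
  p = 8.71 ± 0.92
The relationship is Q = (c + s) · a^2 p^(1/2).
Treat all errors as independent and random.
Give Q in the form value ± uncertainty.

29300 ± 5390

Let u = c + s = 6.36. δu = √(δc² + δs²) = √(0.0100 + 0.0484) = 0.242, so δu/u = 0.0380.
Q is then a monomial in u, a, p:
δQ/Q = √((δu/u)² + (2·δa/a)² + (½·δp/p)²) = √(0.00144 + 0.0296 + 0.00279) = 0.184
Q = 29300, so δQ = 0.184 × 29300 = 5390.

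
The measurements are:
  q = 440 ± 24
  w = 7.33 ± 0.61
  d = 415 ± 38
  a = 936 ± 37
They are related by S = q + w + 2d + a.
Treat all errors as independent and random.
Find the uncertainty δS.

Each term contributes (cᵢ δxᵢ)² to (δS)²:
  (δq)² = 576;  (δw)² = 0.372;  (2·δd)² = 5780;  (δa)² = 1370
δS = √(7720) = 87.9

87.9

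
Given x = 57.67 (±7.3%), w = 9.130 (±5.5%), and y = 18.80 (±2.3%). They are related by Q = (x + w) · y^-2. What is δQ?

Let u = x + w = 66.80. δu = √(δx² + δw²) = √(17.7 + 0.252) = 4.24, so δu/u = 0.0635.
Q is then a monomial in u, y:
δQ/Q = √((δu/u)² + (-2·δy/y)²) = √(0.00403 + 0.00212) = 0.0784
Q = 0.1890, so δQ = 0.0784 × 0.1890 = 0.0148.

0.0148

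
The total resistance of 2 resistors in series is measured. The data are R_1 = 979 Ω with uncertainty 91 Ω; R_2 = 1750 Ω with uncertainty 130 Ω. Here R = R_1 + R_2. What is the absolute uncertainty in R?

Absolute uncertainties add in quadrature for a linear combination:
  (δR_1)² = 8280;  (δR_2)² = 16900
δR = √(25200) = 159 Ω

159 Ω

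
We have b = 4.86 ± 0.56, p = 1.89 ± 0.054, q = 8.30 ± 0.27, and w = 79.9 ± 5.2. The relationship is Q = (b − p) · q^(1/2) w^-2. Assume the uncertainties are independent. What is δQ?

0.000309

Let u = b − p = 2.97. δu = √(δb² + δp²) = √(0.314 + 0.00292) = 0.563, so δu/u = 0.189.
Q is then a monomial in u, q, w:
δQ/Q = √((δu/u)² + (½·δq/q)² + (-2·δw/w)²) = √(0.0359 + 0.000265 + 0.0169) = 0.230
Q = 0.00134, so δQ = 0.230 × 0.00134 = 0.000309.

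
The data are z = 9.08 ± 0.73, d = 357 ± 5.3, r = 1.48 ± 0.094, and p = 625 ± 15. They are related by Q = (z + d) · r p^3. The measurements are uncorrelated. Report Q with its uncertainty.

(1.32 ± 0.128) × 10^11

Let u = z + d = 366. δu = √(δz² + δd²) = √(0.533 + 28.1) = 5.35, so δu/u = 0.0146.
Q is then a monomial in u, r, p:
δQ/Q = √((δu/u)² + (1·δr/r)² + (3·δp/p)²) = √(0.000214 + 0.00403 + 0.00518) = 0.0971
Q = 1.32e+11, so δQ = 0.0971 × 1.32e+11 = 1.28e+10.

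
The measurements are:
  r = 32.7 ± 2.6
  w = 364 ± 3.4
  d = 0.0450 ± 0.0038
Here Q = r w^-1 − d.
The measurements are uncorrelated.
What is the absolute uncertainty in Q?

0.00813

Let p = r·w^-1 = 0.0898. δp/p = √((1·δr/r)² + (-1·δw/w)²) = √(0.00632 + 8.72e-05) = 0.0801, so δp = 0.00719.
Q = p − d: δQ = √(δp² + δd²) = √(5.17e-05 + 1.44e-05) = 0.00813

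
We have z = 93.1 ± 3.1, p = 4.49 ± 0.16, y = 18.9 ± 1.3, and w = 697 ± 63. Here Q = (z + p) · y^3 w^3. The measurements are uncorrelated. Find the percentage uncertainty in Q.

Let u = z + p = 97.6. δu = √(δz² + δp²) = √(9.61 + 0.0256) = 3.10, so δu/u = 0.0318.
Q is then a monomial in u, y, w:
δQ/Q = √((δu/u)² + (3·δy/y)² + (3·δw/w)²) = √(0.00101 + 0.0426 + 0.0735) = 0.342

34.2%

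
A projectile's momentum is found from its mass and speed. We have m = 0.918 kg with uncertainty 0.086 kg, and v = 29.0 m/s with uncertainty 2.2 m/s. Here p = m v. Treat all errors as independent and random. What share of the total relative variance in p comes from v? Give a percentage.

39.6%

(δp/p)² = (1·δm/m)² + (1·δv/v)²
  m term: (1×0.0937)² = 0.00878
  v term: (1×0.0759)² = 0.00576
Total = 0.0145. Share from v = 0.00576/0.0145 = 0.396.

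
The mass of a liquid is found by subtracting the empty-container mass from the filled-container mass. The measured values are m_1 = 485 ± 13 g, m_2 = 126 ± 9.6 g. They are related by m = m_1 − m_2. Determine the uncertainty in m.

16.2 g

Absolute uncertainties add in quadrature for a linear combination:
  (δm_1)² = 169;  (δm_2)² = 92.2
δm = √(261) = 16.2 g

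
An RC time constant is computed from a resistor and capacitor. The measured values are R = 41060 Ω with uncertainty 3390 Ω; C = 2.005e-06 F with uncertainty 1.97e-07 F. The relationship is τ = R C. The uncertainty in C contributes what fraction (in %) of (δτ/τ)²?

(δτ/τ)² = (1·δR/R)² + (1·δC/C)²
  R term: (1×0.0826)² = 0.00682
  C term: (1×0.0983)² = 0.00965
Total = 0.0165. Share from C = 0.00965/0.0165 = 0.586.

58.6%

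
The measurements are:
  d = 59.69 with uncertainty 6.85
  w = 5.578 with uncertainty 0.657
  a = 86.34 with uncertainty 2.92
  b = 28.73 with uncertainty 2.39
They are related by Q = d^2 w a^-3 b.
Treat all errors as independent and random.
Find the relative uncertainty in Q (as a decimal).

0.289

Relative error in a monomial: (δQ/Q)² = Σ (nᵢ · δxᵢ/xᵢ)².
  (2·δd/d)² = (2×0.115)² = 0.0527;  (1·δw/w)² = (1×0.118)² = 0.0139;  (-3·δa/a)² = (-3×0.0338)² = 0.0103;  (1·δb/b)² = (1×0.0832)² = 0.00692
δQ/Q = √(0.0838) = 0.289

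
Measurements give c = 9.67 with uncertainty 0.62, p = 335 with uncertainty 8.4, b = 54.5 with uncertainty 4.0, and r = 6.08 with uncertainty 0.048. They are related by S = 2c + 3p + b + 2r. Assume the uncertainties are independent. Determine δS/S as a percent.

2.34%

Absolute uncertainties add in quadrature for a linear combination:
  (2·δc)² = 1.54;  (3·δp)² = 635;  (δb)² = 16.0;  (2·δr)² = 0.00922
δS = √(653) = 25.5
S = 1090, so δS/S = 25.5/1090 = 0.0234.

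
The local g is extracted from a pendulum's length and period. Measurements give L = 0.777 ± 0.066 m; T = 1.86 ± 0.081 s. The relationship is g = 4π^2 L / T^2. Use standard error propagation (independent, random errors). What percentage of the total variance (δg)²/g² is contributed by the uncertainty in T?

(δg/g)² = (1·δL/L)² + (-2·δT/T)²
  L term: (1×0.0849)² = 0.00722
  T term: (-2×0.0435)² = 0.00759
Total = 0.0148. Share from T = 0.00759/0.0148 = 0.513.

51.3%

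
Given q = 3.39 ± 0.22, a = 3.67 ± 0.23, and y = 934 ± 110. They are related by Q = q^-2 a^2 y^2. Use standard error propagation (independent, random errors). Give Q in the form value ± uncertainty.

(1.02 ± 0.303) × 10^6

Since Q is a product/quotient, work with relative uncertainties:
  (-2·δq/q)² = (-2×0.0649)² = 0.0168;  (2·δa/a)² = (2×0.0627)² = 0.0157;  (2·δy/y)² = (2×0.118)² = 0.0555
δQ/Q = √(0.0880) = 0.297
Q = 1.02e+06, so δQ = 0.297 × 1.02e+06 = 3.03e+05.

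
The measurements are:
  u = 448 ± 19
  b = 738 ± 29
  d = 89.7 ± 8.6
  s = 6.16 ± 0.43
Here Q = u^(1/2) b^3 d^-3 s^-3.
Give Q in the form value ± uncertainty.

50.4 ± 18.9

For a monomial Q ∝ u^(1/2), b^3, d^-3, s^-3, fractional errors add in quadrature:
  (½·δu/u)² = (0.5×0.0424)² = 0.000450;  (3·δb/b)² = (3×0.0393)² = 0.0139;  (-3·δd/d)² = (-3×0.0959)² = 0.0827;  (-3·δs/s)² = (-3×0.0698)² = 0.0439
δQ/Q = √(0.141) = 0.375
Q = 50.4, so δQ = 0.375 × 50.4 = 18.9.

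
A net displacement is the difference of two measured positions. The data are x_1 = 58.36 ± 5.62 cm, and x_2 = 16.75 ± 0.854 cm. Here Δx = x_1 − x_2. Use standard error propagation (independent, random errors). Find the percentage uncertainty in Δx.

13.7%

Δx is a linear combination, so absolute uncertainties add in quadrature:
  (δx_1)² = 31.6;  (δx_2)² = 0.729
δΔx = √(32.3) = 5.68 cm
Δx = 41.61 cm, so δΔx/Δx = 5.68/41.61 = 0.137.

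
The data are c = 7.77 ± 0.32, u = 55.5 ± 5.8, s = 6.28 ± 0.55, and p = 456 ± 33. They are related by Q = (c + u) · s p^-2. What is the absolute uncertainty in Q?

Let w = c + u = 63.3. δw = √(δc² + δu²) = √(0.102 + 33.6) = 5.81, so δw/w = 0.0918.
Q is then a monomial in w, s, p:
δQ/Q = √((δw/w)² + (1·δs/s)² + (-2·δp/p)²) = √(0.00843 + 0.00767 + 0.0209) = 0.192
Q = 0.00191, so δQ = 0.192 × 0.00191 = 0.000368.

0.000368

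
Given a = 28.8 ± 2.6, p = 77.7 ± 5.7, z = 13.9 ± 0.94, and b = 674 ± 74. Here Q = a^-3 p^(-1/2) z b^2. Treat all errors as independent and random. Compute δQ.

10.7

Relative error in a monomial: (δQ/Q)² = Σ (nᵢ · δxᵢ/xᵢ)².
  (-3·δa/a)² = (-3×0.0903)² = 0.0734;  (−½·δp/p)² = (-0.5×0.0734)² = 0.00135;  (1·δz/z)² = (1×0.0676)² = 0.00457;  (2·δb/b)² = (2×0.110)² = 0.0482
δQ/Q = √(0.127) = 0.357
Q = 30.0, so δQ = 0.357 × 30.0 = 10.7.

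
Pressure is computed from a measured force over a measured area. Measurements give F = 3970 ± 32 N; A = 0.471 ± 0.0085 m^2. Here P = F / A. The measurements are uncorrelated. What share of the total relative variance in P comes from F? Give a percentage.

(δP/P)² = (1·δF/F)² + (-1·δA/A)²
  F term: (1×0.00806)² = 6.5e-05
  A term: (-1×0.0180)² = 0.000326
Total = 0.000391. Share from F = 6.5e-05/0.000391 = 0.166.

16.6%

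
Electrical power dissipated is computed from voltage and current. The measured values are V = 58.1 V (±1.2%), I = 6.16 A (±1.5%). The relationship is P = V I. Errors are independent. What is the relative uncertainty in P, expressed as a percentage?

Each factor contributes (exponent × relative error)² to (δP/P)²:
  (1·δV/V)² = (1×0.0120)² = 0.000144;  (1·δI/I)² = (1×0.0150)² = 0.000225
δP/P = √(0.000369) = 0.0192

1.92%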